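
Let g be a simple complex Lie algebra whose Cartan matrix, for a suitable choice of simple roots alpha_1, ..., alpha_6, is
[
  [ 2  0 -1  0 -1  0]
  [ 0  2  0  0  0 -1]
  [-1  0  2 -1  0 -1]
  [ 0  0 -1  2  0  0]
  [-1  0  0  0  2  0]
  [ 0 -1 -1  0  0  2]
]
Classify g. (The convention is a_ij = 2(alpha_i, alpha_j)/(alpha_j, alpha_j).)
The matrix has rank 6 with 2's on the diagonal. Reading the off-diagonal entries as Dynkin edges (a single edge where a_ij = a_ji = -1; a double or triple edge where a_ij * a_ji = 2 or 3), the diagram is a chain of 5 nodes with one extra node attached to the third node from one end (E_6). One simple-root ordering that puts it in standard form is (alpha_2, alpha_4, alpha_6, alpha_3, alpha_1, alpha_5). So the algebra is type E_6.

E_6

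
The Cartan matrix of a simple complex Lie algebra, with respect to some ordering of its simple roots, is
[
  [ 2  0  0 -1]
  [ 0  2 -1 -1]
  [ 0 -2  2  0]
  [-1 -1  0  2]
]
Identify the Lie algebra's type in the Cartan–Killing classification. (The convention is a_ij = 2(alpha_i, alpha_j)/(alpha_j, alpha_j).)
The matrix has rank 4 with 2's on the diagonal. Reading the off-diagonal entries as Dynkin edges (a single edge where a_ij = a_ji = -1; a double or triple edge where a_ij * a_ji = 2 or 3), the diagram is a chain of 4 nodes with a double edge at one end; the terminal node there is the unique long simple root (C_4). One simple-root ordering that puts it in standard form is (alpha_1, alpha_4, alpha_2, alpha_3). So the algebra is type C_4, i.e. sp(8).

C4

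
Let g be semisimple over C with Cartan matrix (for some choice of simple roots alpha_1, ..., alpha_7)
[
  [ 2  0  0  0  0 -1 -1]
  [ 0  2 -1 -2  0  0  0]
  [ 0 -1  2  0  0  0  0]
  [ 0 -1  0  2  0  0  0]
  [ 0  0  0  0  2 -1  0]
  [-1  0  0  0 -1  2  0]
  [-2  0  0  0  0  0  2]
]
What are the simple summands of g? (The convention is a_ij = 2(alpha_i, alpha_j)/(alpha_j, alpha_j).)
B_3 (so(7)) ⊕ C_4 (sp(8))

The diagram associated to this matrix has two connected components: the simple roots {alpha_2, alpha_3, alpha_4} form a chain of 3 nodes with a double edge at one end; the terminal node there is the unique short simple root (B_3), and {alpha_1, alpha_5, alpha_6, alpha_7} form a chain of 4 nodes with a double edge at one end; the terminal node there is the unique long simple root (C_4). A semisimple Lie algebra decomposes uniquely as the direct sum of simple ideals, one per connected component of its Dynkin diagram, so g ≅ B_3 ⊕ C_4 (dimension 21 + 36 = 57).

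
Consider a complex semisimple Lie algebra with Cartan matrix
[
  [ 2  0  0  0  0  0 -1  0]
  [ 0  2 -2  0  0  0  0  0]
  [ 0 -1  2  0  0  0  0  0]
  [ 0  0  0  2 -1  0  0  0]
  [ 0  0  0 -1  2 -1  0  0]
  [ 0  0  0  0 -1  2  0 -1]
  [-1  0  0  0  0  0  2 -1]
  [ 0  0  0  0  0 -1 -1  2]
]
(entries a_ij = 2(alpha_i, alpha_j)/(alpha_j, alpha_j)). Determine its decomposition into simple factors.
A_6 + B_2

The diagram associated to this matrix has two connected components: the simple roots {alpha_1, alpha_4, alpha_5, alpha_6, alpha_7, alpha_8} form a chain of 6 nodes with single edges (A_6), and {alpha_2, alpha_3} form a chain of 2 nodes with a double edge at one end; the terminal node there is the unique short simple root (B_2). A semisimple Lie algebra decomposes uniquely as the direct sum of simple ideals, one per connected component of its Dynkin diagram, so g ≅ A_6 ⊕ B_2 (dimension 48 + 10 = 58).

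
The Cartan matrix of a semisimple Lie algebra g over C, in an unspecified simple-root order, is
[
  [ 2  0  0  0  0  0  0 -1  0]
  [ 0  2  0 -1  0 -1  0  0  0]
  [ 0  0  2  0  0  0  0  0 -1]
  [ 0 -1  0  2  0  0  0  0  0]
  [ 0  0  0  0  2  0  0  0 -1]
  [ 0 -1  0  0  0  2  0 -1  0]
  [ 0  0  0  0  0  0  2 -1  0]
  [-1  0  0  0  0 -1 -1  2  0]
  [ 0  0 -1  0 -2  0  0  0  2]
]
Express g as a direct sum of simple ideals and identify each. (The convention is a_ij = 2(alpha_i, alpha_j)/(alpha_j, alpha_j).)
The diagram associated to this matrix has two connected components: the simple roots {alpha_3, alpha_5, alpha_9} form a chain of 3 nodes with a double edge at one end; the terminal node there is the unique short simple root (B_3), and {alpha_1, alpha_2, alpha_4, alpha_6, alpha_7, alpha_8} form a chain of 4 nodes with a fork of two nodes at one end (D_6). A semisimple Lie algebra decomposes uniquely as the direct sum of simple ideals, one per connected component of its Dynkin diagram, so g ≅ B_3 ⊕ D_6 (dimension 21 + 66 = 87).

B3 + D6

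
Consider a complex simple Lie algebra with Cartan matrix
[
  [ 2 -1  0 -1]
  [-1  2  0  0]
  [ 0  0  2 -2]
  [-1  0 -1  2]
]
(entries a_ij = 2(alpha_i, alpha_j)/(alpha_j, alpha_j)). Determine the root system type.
The matrix has rank 4 with 2's on the diagonal. Reading the off-diagonal entries as Dynkin edges (a single edge where a_ij = a_ji = -1; a double or triple edge where a_ij * a_ji = 2 or 3), the diagram is a chain of 4 nodes with a double edge at one end; the terminal node there is the unique long simple root (C_4). One simple-root ordering that puts it in standard form is (alpha_2, alpha_1, alpha_4, alpha_3). So the algebra is type C_4, i.e. sp(8).

C_4 (sp(8))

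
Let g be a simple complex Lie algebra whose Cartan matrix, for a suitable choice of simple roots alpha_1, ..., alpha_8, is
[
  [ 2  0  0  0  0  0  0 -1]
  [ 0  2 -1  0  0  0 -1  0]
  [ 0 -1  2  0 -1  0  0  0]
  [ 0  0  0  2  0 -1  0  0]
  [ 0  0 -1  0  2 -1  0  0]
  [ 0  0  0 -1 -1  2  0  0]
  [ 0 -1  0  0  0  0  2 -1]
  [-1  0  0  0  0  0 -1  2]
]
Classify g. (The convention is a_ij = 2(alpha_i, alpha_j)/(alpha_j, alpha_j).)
The matrix has rank 8 with 2's on the diagonal. Reading the off-diagonal entries as Dynkin edges (a single edge where a_ij = a_ji = -1; a double or triple edge where a_ij * a_ji = 2 or 3), the diagram is a chain of 8 nodes with single edges (A_8). One simple-root ordering that puts it in standard form is (alpha_4, alpha_6, alpha_5, alpha_3, alpha_2, alpha_7, alpha_8, alpha_1). So the algebra is type A_8, i.e. sl(9).

A_8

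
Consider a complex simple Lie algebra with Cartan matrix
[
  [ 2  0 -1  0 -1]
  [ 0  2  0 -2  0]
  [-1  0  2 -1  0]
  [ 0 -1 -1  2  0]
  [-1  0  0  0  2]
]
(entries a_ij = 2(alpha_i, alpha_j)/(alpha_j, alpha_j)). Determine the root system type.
C5

The matrix has rank 5 with 2's on the diagonal. Reading the off-diagonal entries as Dynkin edges (a single edge where a_ij = a_ji = -1; a double or triple edge where a_ij * a_ji = 2 or 3), the diagram is a chain of 5 nodes with a double edge at one end; the terminal node there is the unique long simple root (C_5). One simple-root ordering that puts it in standard form is (alpha_5, alpha_1, alpha_3, alpha_4, alpha_2). So the algebra is type C_5, i.e. sp(10).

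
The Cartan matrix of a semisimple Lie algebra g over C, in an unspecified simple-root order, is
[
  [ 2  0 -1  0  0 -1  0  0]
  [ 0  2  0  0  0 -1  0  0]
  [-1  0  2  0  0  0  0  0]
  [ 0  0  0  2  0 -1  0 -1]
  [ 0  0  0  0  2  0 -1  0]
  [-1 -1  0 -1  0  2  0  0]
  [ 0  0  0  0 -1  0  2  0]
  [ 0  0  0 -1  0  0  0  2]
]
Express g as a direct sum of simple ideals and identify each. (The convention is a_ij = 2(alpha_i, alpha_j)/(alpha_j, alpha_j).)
The diagram associated to this matrix has two connected components: the simple roots {alpha_5, alpha_7} form a chain of 2 nodes with single edges (A_2), and {alpha_1, alpha_2, alpha_3, alpha_4, alpha_6, alpha_8} form a chain of 5 nodes with one extra node attached to the third node from one end (E_6). A semisimple Lie algebra decomposes uniquely as the direct sum of simple ideals, one per connected component of its Dynkin diagram, so g ≅ A_2 ⊕ E_6 (dimension 8 + 78 = 86).

A2 ⊕ E6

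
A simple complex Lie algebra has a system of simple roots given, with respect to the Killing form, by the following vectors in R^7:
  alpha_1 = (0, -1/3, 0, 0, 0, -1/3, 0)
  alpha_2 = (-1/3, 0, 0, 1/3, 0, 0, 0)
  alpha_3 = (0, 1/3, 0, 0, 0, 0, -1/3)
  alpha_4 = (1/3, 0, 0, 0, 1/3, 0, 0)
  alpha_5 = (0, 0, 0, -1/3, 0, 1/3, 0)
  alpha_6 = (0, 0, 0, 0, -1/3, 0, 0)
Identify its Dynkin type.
Compute the Cartan integers a_ij = 2(alpha_i, alpha_j)/(alpha_j, alpha_j); the resulting 6x6 Cartan matrix is
[[2, 0, -1, 0, -1, 0], [0, 2, 0, -1, -1, 0], [-1, 0, 2, 0, 0, 0], [0, -1, 0, 2, 0, -2], [-1, -1, 0, 0, 2, 0], [0, 0, 0, -1, 0, 2]].
The roots have two lengths (squared-length ratio 2:1); the short ones are alpha_{6}. The associated Dynkin diagram is a chain of 6 nodes with a double edge at one end; the terminal node there is the unique short simple root (B_6), so the type is B_6 (the algebra so(13)).

B6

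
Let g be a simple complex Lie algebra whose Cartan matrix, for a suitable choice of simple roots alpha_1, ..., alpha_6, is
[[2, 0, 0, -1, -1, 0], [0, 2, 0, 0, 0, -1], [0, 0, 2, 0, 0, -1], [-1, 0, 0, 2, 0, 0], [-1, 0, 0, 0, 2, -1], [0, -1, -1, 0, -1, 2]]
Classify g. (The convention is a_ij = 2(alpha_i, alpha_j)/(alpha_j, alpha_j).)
The matrix has rank 6 with 2's on the diagonal. Reading the off-diagonal entries as Dynkin edges (a single edge where a_ij = a_ji = -1; a double or triple edge where a_ij * a_ji = 2 or 3), the diagram is a chain of 4 nodes with a fork of two nodes at one end (D_6). One simple-root ordering that puts it in standard form is (alpha_4, alpha_1, alpha_5, alpha_6, alpha_3, alpha_2). So the algebra is type D_6, i.e. so(12).

D_6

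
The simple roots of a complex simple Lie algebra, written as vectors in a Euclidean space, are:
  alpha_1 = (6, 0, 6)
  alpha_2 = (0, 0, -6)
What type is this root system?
B_2

Compute the Cartan integers a_ij = 2(alpha_i, alpha_j)/(alpha_j, alpha_j); the resulting 2x2 Cartan matrix is
[[2, -2], [-1, 2]].
The roots have two lengths (squared-length ratio 2:1); the short ones are alpha_{2}. The associated Dynkin diagram is a chain of 2 nodes with a double edge at one end; the terminal node there is the unique short simple root (B_2), so the type is B_2 (the algebra so(5)).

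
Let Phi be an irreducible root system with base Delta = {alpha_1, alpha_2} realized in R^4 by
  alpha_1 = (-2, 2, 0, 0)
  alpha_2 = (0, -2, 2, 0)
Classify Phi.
A_2

Compute the Cartan integers a_ij = 2(alpha_i, alpha_j)/(alpha_j, alpha_j); the resulting 2x2 Cartan matrix is
[[2, -1], [-1, 2]].
All simple roots have the same length, so the diagram is simply laced. The associated Dynkin diagram is a chain of 2 nodes with single edges (A_2), so the type is A_2 (the algebra sl(3)).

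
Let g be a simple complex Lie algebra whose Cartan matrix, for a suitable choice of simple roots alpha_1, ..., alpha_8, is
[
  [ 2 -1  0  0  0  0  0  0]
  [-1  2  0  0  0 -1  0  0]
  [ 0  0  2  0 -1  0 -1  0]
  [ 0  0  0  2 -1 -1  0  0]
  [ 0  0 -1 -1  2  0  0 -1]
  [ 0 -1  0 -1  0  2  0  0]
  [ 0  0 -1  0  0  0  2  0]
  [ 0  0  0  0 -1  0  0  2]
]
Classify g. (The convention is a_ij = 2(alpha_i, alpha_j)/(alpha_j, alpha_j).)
type E_8

The matrix has rank 8 with 2's on the diagonal. Reading the off-diagonal entries as Dynkin edges (a single edge where a_ij = a_ji = -1; a double or triple edge where a_ij * a_ji = 2 or 3), the diagram is a chain of 7 nodes with one extra node attached to the third node from one end (E_8). One simple-root ordering that puts it in standard form is (alpha_7, alpha_8, alpha_3, alpha_5, alpha_4, alpha_6, alpha_2, alpha_1). So the algebra is type E_8.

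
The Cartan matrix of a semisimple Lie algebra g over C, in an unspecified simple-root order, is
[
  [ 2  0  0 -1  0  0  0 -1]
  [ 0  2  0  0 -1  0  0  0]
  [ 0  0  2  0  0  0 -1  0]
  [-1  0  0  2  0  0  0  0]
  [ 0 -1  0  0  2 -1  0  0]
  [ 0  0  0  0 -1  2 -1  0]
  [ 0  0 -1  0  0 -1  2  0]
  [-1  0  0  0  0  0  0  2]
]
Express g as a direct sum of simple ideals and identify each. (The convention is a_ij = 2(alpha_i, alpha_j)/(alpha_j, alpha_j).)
The diagram associated to this matrix has two connected components: the simple roots {alpha_1, alpha_4, alpha_8} form a chain of 3 nodes with single edges (A_3), and {alpha_2, alpha_3, alpha_5, alpha_6, alpha_7} form a chain of 5 nodes with single edges (A_5). A semisimple Lie algebra decomposes uniquely as the direct sum of simple ideals, one per connected component of its Dynkin diagram, so g ≅ A_3 ⊕ A_5 (dimension 15 + 35 = 50).

type A_3 ⊕ type A_5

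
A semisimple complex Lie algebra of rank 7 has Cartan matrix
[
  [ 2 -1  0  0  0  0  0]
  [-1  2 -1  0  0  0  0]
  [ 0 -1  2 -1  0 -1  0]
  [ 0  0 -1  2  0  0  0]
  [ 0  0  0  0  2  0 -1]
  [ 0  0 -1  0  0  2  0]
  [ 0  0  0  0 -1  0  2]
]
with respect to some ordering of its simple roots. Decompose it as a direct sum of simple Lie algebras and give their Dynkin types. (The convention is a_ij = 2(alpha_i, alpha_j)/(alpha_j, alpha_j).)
The diagram associated to this matrix has two connected components: the simple roots {alpha_5, alpha_7} form a chain of 2 nodes with single edges (A_2), and {alpha_1, alpha_2, alpha_3, alpha_4, alpha_6} form a chain of 3 nodes with a fork of two nodes at one end (D_5). A semisimple Lie algebra decomposes uniquely as the direct sum of simple ideals, one per connected component of its Dynkin diagram, so g ≅ A_2 ⊕ D_5 (dimension 8 + 45 = 53).

type A_2 ⊕ type D_5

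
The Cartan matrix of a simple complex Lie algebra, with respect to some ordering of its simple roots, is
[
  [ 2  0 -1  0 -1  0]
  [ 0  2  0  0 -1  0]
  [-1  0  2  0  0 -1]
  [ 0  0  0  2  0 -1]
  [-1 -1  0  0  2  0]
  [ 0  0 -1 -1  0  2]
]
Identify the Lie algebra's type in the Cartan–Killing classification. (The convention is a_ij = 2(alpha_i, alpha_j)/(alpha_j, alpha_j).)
The matrix has rank 6 with 2's on the diagonal. Reading the off-diagonal entries as Dynkin edges (a single edge where a_ij = a_ji = -1; a double or triple edge where a_ij * a_ji = 2 or 3), the diagram is a chain of 6 nodes with single edges (A_6). One simple-root ordering that puts it in standard form is (alpha_4, alpha_6, alpha_3, alpha_1, alpha_5, alpha_2). So the algebra is type A_6, i.e. sl(7).

A6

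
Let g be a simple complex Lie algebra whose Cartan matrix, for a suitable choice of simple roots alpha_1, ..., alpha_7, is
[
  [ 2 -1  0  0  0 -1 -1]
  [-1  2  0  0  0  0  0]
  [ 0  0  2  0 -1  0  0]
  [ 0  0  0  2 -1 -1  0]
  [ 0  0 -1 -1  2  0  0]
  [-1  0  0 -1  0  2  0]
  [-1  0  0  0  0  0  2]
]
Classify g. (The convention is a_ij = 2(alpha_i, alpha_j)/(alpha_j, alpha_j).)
D_7

The matrix has rank 7 with 2's on the diagonal. Reading the off-diagonal entries as Dynkin edges (a single edge where a_ij = a_ji = -1; a double or triple edge where a_ij * a_ji = 2 or 3), the diagram is a chain of 5 nodes with a fork of two nodes at one end (D_7). One simple-root ordering that puts it in standard form is (alpha_3, alpha_5, alpha_4, alpha_6, alpha_1, alpha_2, alpha_7). So the algebra is type D_7, i.e. so(14).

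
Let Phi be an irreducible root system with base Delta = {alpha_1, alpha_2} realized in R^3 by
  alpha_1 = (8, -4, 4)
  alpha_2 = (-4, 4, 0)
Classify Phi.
Compute the Cartan integers a_ij = 2(alpha_i, alpha_j)/(alpha_j, alpha_j); the resulting 2x2 Cartan matrix is
[[2, -3], [-1, 2]].
The roots have two lengths (squared-length ratio 3:1); the short ones are alpha_{2}. The associated Dynkin diagram is two nodes joined by a triple edge (G_2), so the type is G_2.

G_2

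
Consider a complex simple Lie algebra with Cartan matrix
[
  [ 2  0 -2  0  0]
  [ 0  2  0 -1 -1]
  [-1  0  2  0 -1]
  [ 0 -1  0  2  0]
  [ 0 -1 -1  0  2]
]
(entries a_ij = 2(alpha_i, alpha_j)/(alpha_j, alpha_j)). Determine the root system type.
C_5 (sp(10))

The matrix has rank 5 with 2's on the diagonal. Reading the off-diagonal entries as Dynkin edges (a single edge where a_ij = a_ji = -1; a double or triple edge where a_ij * a_ji = 2 or 3), the diagram is a chain of 5 nodes with a double edge at one end; the terminal node there is the unique long simple root (C_5). One simple-root ordering that puts it in standard form is (alpha_4, alpha_2, alpha_5, alpha_3, alpha_1). So the algebra is type C_5, i.e. sp(10).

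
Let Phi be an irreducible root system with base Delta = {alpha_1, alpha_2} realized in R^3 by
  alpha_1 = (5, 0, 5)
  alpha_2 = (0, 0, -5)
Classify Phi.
B_2 (so(5))

Compute the Cartan integers a_ij = 2(alpha_i, alpha_j)/(alpha_j, alpha_j); the resulting 2x2 Cartan matrix is
[[2, -2], [-1, 2]].
The roots have two lengths (squared-length ratio 2:1); the short ones are alpha_{2}. The associated Dynkin diagram is a chain of 2 nodes with a double edge at one end; the terminal node there is the unique short simple root (B_2), so the type is B_2 (the algebra so(5)).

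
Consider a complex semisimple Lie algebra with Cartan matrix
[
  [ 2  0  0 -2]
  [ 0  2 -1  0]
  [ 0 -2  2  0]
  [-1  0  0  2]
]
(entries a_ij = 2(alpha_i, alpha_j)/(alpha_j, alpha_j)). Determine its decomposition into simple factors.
B2 + B2

The diagram associated to this matrix has two connected components: the simple roots {alpha_1, alpha_4} form a chain of 2 nodes with a double edge at one end; the terminal node there is the unique short simple root (B_2), and {alpha_2, alpha_3} form a chain of 2 nodes with a double edge at one end; the terminal node there is the unique short simple root (B_2). A semisimple Lie algebra decomposes uniquely as the direct sum of simple ideals, one per connected component of its Dynkin diagram, so g ≅ B_2 ⊕ B_2 (dimension 10 + 10 = 20).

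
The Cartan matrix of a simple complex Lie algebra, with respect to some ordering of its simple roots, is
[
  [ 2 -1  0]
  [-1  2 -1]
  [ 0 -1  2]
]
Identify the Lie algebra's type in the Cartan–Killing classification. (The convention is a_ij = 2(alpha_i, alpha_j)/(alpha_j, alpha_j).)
A_3

The matrix has rank 3 with 2's on the diagonal. Reading the off-diagonal entries as Dynkin edges (a single edge where a_ij = a_ji = -1; a double or triple edge where a_ij * a_ji = 2 or 3), the diagram is a chain of 3 nodes with single edges (A_3). One simple-root ordering that puts it in standard form is (alpha_3, alpha_2, alpha_1). So the algebra is type A_3, i.e. sl(4).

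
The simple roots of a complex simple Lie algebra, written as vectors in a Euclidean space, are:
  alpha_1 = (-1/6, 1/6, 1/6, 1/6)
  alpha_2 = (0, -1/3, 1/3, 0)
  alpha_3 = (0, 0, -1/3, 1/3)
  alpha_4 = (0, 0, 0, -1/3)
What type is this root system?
Compute the Cartan integers a_ij = 2(alpha_i, alpha_j)/(alpha_j, alpha_j); the resulting 4x4 Cartan matrix is
[[2, 0, 0, -1], [0, 2, -1, 0], [0, -1, 2, -2], [-1, 0, -1, 2]].
The roots have two lengths (squared-length ratio 2:1); the short ones are alpha_{1,4}. The associated Dynkin diagram is a chain of 4 nodes with a double edge between the middle two (F_4), so the type is F_4.

F4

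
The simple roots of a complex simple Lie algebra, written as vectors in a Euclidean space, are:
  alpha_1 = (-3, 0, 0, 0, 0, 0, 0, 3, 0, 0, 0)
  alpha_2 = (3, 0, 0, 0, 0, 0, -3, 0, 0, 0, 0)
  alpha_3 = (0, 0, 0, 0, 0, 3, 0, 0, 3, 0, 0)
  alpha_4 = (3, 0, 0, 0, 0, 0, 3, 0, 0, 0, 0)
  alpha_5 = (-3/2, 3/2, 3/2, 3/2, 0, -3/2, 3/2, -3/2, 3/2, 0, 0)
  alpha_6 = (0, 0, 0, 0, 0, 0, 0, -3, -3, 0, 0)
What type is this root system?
Compute the Cartan integers a_ij = 2(alpha_i, alpha_j)/(alpha_j, alpha_j); the resulting 6x6 Cartan matrix is
[[2, -1, 0, -1, 0, -1], [-1, 2, 0, 0, -1, 0], [0, 0, 2, 0, 0, -1], [-1, 0, 0, 2, 0, 0], [0, -1, 0, 0, 2, 0], [-1, 0, -1, 0, 0, 2]].
All simple roots have the same length, so the diagram is simply laced. The associated Dynkin diagram is a chain of 5 nodes with one extra node attached to the third node from one end (E_6), so the type is E_6.

E_6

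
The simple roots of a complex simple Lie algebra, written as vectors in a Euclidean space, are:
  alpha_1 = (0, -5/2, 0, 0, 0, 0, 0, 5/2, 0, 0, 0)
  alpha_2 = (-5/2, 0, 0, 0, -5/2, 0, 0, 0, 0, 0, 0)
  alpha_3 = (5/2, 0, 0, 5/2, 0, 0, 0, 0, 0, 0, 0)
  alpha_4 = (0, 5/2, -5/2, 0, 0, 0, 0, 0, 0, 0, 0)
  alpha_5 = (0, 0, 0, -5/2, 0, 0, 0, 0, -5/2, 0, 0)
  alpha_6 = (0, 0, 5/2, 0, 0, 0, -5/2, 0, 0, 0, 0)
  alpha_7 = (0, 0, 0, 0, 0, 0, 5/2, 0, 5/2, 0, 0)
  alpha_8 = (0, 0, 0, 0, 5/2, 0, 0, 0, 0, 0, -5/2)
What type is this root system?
A_8

Compute the Cartan integers a_ij = 2(alpha_i, alpha_j)/(alpha_j, alpha_j); the resulting 8x8 Cartan matrix is
[[2, 0, 0, -1, 0, 0, 0, 0], [0, 2, -1, 0, 0, 0, 0, -1], [0, -1, 2, 0, -1, 0, 0, 0], [-1, 0, 0, 2, 0, -1, 0, 0], [0, 0, -1, 0, 2, 0, -1, 0], [0, 0, 0, -1, 0, 2, -1, 0], [0, 0, 0, 0, -1, -1, 2, 0], [0, -1, 0, 0, 0, 0, 0, 2]].
All simple roots have the same length, so the diagram is simply laced. The associated Dynkin diagram is a chain of 8 nodes with single edges (A_8), so the type is A_8 (the algebra sl(9)).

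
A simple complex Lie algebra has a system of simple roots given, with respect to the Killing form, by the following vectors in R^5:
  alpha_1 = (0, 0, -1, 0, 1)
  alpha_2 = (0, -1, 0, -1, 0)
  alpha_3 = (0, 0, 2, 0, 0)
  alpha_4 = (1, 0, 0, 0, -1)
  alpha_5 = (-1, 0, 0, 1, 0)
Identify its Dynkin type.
C5

Compute the Cartan integers a_ij = 2(alpha_i, alpha_j)/(alpha_j, alpha_j); the resulting 5x5 Cartan matrix is
[[2, 0, -1, -1, 0], [0, 2, 0, 0, -1], [-2, 0, 2, 0, 0], [-1, 0, 0, 2, -1], [0, -1, 0, -1, 2]].
The roots have two lengths (squared-length ratio 2:1); the short ones are alpha_{1,2,4,5}. The associated Dynkin diagram is a chain of 5 nodes with a double edge at one end; the terminal node there is the unique long simple root (C_5), so the type is C_5 (the algebra sp(10)).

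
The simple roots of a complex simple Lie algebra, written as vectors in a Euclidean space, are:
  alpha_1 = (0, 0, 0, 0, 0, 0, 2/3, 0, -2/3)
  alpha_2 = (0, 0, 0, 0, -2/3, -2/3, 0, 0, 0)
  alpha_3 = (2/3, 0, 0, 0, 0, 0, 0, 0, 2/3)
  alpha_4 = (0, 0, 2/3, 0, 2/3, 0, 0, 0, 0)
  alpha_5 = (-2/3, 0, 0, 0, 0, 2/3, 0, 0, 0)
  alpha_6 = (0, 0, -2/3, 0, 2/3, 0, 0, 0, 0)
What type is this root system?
Compute the Cartan integers a_ij = 2(alpha_i, alpha_j)/(alpha_j, alpha_j); the resulting 6x6 Cartan matrix is
[[2, 0, -1, 0, 0, 0], [0, 2, 0, -1, -1, -1], [-1, 0, 2, 0, -1, 0], [0, -1, 0, 2, 0, 0], [0, -1, -1, 0, 2, 0], [0, -1, 0, 0, 0, 2]].
All simple roots have the same length, so the diagram is simply laced. The associated Dynkin diagram is a chain of 4 nodes with a fork of two nodes at one end (D_6), so the type is D_6 (the algebra so(12)).

D_6 (so(12))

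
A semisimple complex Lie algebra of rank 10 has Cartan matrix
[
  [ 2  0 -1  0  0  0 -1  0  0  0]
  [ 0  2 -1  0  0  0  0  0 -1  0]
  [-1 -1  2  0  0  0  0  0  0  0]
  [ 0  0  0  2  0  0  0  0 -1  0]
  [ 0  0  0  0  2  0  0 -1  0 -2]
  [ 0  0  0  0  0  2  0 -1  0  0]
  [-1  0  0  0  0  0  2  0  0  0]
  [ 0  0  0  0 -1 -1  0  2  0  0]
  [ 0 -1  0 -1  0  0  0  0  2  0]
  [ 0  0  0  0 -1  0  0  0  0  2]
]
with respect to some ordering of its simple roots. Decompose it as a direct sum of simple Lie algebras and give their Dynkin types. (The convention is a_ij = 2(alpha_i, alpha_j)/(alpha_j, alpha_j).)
type A_6 + type B_4

The diagram associated to this matrix has two connected components: the simple roots {alpha_1, alpha_2, alpha_3, alpha_4, alpha_7, alpha_9} form a chain of 6 nodes with single edges (A_6), and {alpha_5, alpha_6, alpha_8, alpha_10} form a chain of 4 nodes with a double edge at one end; the terminal node there is the unique short simple root (B_4). A semisimple Lie algebra decomposes uniquely as the direct sum of simple ideals, one per connected component of its Dynkin diagram, so g ≅ A_6 ⊕ B_4 (dimension 48 + 36 = 84).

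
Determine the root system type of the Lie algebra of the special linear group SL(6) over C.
This is sl(6), which has dimension 6^2 - 1 = 35 and rank 6 - 1 = 5 (a Cartan subalgebra is the diagonal traceless matrices). In the classification of classical Lie algebras, the special linear algebra sl(n+1) has type A_n; here n = 5, so the Dynkin diagram is a chain of 5 nodes with single edges (A_5). Hence the type is A_5.

A5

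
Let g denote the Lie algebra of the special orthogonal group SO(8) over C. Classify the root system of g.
This is so(8) with 8 even, which has dimension 8(8-1)/2 = 28 and rank 8/2 = 4. In the classification of classical Lie algebras, the orthogonal algebra so(2n) in an even number of variables has type D_n; here n = 4, so the Dynkin diagram is a chain of 2 nodes with a fork of two nodes at one end (D_4). Hence the type is D_4.

D4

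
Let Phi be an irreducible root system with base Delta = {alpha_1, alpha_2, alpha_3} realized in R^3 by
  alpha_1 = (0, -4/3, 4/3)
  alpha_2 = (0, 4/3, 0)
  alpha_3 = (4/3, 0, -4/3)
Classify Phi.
Compute the Cartan integers a_ij = 2(alpha_i, alpha_j)/(alpha_j, alpha_j); the resulting 3x3 Cartan matrix is
[[2, -2, -1], [-1, 2, 0], [-1, 0, 2]].
The roots have two lengths (squared-length ratio 2:1); the short ones are alpha_{2}. The associated Dynkin diagram is a chain of 3 nodes with a double edge at one end; the terminal node there is the unique short simple root (B_3), so the type is B_3 (the algebra so(7)).

type B_3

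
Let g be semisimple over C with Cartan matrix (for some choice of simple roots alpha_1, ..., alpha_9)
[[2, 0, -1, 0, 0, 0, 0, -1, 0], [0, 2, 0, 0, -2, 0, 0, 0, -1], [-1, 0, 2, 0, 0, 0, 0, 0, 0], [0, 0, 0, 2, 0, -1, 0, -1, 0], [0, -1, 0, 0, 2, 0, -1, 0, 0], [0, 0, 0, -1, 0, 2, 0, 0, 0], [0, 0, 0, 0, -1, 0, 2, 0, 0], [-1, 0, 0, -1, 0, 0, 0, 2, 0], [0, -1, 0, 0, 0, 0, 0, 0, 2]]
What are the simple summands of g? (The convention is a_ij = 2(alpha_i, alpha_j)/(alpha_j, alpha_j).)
The diagram associated to this matrix has two connected components: the simple roots {alpha_1, alpha_3, alpha_4, alpha_6, alpha_8} form a chain of 5 nodes with single edges (A_5), and {alpha_2, alpha_5, alpha_7, alpha_9} form a chain of 4 nodes with a double edge between the middle two (F_4). A semisimple Lie algebra decomposes uniquely as the direct sum of simple ideals, one per connected component of its Dynkin diagram, so g ≅ A_5 ⊕ F_4 (dimension 35 + 52 = 87).

A5 ⊕ F4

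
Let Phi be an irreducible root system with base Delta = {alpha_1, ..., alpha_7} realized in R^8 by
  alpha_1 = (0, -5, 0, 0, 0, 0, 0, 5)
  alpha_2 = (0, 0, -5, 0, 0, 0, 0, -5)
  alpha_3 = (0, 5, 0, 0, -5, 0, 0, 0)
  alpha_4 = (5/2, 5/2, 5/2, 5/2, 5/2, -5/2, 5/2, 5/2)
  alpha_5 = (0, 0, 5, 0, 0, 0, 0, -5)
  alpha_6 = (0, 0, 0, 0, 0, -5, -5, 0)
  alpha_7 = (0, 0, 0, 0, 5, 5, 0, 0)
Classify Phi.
Compute the Cartan integers a_ij = 2(alpha_i, alpha_j)/(alpha_j, alpha_j); the resulting 7x7 Cartan matrix is
[[2, -1, -1, 0, -1, 0, 0], [-1, 2, 0, -1, 0, 0, 0], [-1, 0, 2, 0, 0, 0, -1], [0, -1, 0, 2, 0, 0, 0], [-1, 0, 0, 0, 2, 0, 0], [0, 0, 0, 0, 0, 2, -1], [0, 0, -1, 0, 0, -1, 2]].
All simple roots have the same length, so the diagram is simply laced. The associated Dynkin diagram is a chain of 6 nodes with one extra node attached to the third node from one end (E_7), so the type is E_7.

type E_7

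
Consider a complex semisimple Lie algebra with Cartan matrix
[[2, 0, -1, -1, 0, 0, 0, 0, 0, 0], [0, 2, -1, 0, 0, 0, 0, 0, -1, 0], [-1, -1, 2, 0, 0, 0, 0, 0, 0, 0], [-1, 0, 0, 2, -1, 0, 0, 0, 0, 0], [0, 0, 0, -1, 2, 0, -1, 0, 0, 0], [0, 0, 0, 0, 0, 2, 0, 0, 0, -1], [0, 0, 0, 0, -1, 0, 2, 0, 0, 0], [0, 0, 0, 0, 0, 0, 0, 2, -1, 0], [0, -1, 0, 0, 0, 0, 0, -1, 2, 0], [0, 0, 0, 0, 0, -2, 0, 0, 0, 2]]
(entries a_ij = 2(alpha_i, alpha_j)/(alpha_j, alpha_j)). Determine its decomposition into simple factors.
The diagram associated to this matrix has two connected components: the simple roots {alpha_1, alpha_2, alpha_3, alpha_4, alpha_5, alpha_7, alpha_8, alpha_9} form a chain of 8 nodes with single edges (A_8), and {alpha_6, alpha_10} form a chain of 2 nodes with a double edge at one end; the terminal node there is the unique short simple root (B_2). A semisimple Lie algebra decomposes uniquely as the direct sum of simple ideals, one per connected component of its Dynkin diagram, so g ≅ A_8 ⊕ B_2 (dimension 80 + 10 = 90).

type A_8 + type B_2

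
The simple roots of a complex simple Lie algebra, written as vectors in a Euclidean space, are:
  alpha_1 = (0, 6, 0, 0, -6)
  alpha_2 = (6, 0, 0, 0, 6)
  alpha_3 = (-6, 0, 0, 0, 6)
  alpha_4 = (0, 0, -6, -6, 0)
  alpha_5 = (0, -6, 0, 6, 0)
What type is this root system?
Compute the Cartan integers a_ij = 2(alpha_i, alpha_j)/(alpha_j, alpha_j); the resulting 5x5 Cartan matrix is
[[2, -1, -1, 0, -1], [-1, 2, 0, 0, 0], [-1, 0, 2, 0, 0], [0, 0, 0, 2, -1], [-1, 0, 0, -1, 2]].
All simple roots have the same length, so the diagram is simply laced. The associated Dynkin diagram is a chain of 3 nodes with a fork of two nodes at one end (D_5), so the type is D_5 (the algebra so(10)).

D_5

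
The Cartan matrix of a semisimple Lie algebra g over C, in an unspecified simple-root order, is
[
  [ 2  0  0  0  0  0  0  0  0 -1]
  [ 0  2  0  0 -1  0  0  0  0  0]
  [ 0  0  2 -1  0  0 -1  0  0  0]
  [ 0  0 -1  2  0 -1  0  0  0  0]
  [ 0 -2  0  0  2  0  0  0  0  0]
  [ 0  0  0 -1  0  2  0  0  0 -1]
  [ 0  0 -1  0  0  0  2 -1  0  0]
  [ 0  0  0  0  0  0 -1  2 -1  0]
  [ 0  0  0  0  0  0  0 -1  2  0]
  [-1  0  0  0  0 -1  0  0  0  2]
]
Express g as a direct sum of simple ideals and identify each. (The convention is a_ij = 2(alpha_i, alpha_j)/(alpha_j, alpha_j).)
A8 + B2

The diagram associated to this matrix has two connected components: the simple roots {alpha_1, alpha_3, alpha_4, alpha_6, alpha_7, alpha_8, alpha_9, alpha_10} form a chain of 8 nodes with single edges (A_8), and {alpha_2, alpha_5} form a chain of 2 nodes with a double edge at one end; the terminal node there is the unique short simple root (B_2). A semisimple Lie algebra decomposes uniquely as the direct sum of simple ideals, one per connected component of its Dynkin diagram, so g ≅ A_8 ⊕ B_2 (dimension 80 + 10 = 90).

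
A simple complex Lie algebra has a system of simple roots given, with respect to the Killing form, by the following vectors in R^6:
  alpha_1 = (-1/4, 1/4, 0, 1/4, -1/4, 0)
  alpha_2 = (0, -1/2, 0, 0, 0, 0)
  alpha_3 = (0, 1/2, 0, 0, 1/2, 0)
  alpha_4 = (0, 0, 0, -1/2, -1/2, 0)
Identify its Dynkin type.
F_4

Compute the Cartan integers a_ij = 2(alpha_i, alpha_j)/(alpha_j, alpha_j); the resulting 4x4 Cartan matrix is
[[2, -1, 0, 0], [-1, 2, -1, 0], [0, -2, 2, -1], [0, 0, -1, 2]].
The roots have two lengths (squared-length ratio 2:1); the short ones are alpha_{1,2}. The associated Dynkin diagram is a chain of 4 nodes with a double edge between the middle two (F_4), so the type is F_4.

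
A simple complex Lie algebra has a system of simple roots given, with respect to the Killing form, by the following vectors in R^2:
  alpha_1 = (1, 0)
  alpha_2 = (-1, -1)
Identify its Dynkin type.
B2

Compute the Cartan integers a_ij = 2(alpha_i, alpha_j)/(alpha_j, alpha_j); the resulting 2x2 Cartan matrix is
[[2, -1], [-2, 2]].
The roots have two lengths (squared-length ratio 2:1); the short ones are alpha_{1}. The associated Dynkin diagram is a chain of 2 nodes with a double edge at one end; the terminal node there is the unique short simple root (B_2), so the type is B_2 (the algebra so(5)).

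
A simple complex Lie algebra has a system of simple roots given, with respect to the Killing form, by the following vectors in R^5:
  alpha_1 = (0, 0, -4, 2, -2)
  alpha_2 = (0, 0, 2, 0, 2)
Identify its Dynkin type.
G_2

Compute the Cartan integers a_ij = 2(alpha_i, alpha_j)/(alpha_j, alpha_j); the resulting 2x2 Cartan matrix is
[[2, -3], [-1, 2]].
The roots have two lengths (squared-length ratio 3:1); the short ones are alpha_{2}. The associated Dynkin diagram is two nodes joined by a triple edge (G_2), so the type is G_2.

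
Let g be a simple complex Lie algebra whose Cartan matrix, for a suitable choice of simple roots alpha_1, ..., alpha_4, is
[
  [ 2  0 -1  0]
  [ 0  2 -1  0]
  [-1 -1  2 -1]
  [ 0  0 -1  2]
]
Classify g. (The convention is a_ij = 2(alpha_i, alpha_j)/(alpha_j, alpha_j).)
The matrix has rank 4 with 2's on the diagonal. Reading the off-diagonal entries as Dynkin edges (a single edge where a_ij = a_ji = -1; a double or triple edge where a_ij * a_ji = 2 or 3), the diagram is a chain of 2 nodes with a fork of two nodes at one end (D_4). One simple-root ordering that puts it in standard form is (alpha_2, alpha_3, alpha_1, alpha_4). So the algebra is type D_4, i.e. so(8).

type D_4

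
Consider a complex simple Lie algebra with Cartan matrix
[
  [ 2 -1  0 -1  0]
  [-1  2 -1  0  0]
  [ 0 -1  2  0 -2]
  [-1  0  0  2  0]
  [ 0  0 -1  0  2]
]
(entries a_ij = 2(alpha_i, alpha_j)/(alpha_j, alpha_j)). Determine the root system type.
The matrix has rank 5 with 2's on the diagonal. Reading the off-diagonal entries as Dynkin edges (a single edge where a_ij = a_ji = -1; a double or triple edge where a_ij * a_ji = 2 or 3), the diagram is a chain of 5 nodes with a double edge at one end; the terminal node there is the unique short simple root (B_5). One simple-root ordering that puts it in standard form is (alpha_4, alpha_1, alpha_2, alpha_3, alpha_5). So the algebra is type B_5, i.e. so(11).

B_5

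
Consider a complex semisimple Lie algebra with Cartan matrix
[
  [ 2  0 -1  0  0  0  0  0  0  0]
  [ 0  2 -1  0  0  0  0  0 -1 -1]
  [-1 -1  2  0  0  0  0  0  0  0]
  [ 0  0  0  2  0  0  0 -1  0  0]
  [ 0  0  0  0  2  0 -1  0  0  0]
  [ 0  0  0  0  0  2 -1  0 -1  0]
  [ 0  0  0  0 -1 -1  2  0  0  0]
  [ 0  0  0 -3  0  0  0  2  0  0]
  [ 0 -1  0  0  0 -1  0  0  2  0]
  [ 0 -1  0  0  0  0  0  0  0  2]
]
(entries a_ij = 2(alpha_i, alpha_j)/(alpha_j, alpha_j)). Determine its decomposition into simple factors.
E_8 ⊕ G_2

The diagram associated to this matrix has two connected components: the simple roots {alpha_1, alpha_2, alpha_3, alpha_5, alpha_6, alpha_7, alpha_9, alpha_10} form a chain of 7 nodes with one extra node attached to the third node from one end (E_8), and {alpha_4, alpha_8} form two nodes joined by a triple edge (G_2). A semisimple Lie algebra decomposes uniquely as the direct sum of simple ideals, one per connected component of its Dynkin diagram, so g ≅ E_8 ⊕ G_2 (dimension 248 + 14 = 262).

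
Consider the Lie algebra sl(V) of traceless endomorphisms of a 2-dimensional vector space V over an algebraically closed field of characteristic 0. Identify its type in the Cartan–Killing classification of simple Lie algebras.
A1

This is sl(2), which has dimension 2^2 - 1 = 3 and rank 2 - 1 = 1 (a Cartan subalgebra is the diagonal traceless matrices). In the classification of classical Lie algebras, the special linear algebra sl(n+1) has type A_n; here n = 1, so the Dynkin diagram is a chain of 1 nodes with single edges (A_1). Hence the type is A_1.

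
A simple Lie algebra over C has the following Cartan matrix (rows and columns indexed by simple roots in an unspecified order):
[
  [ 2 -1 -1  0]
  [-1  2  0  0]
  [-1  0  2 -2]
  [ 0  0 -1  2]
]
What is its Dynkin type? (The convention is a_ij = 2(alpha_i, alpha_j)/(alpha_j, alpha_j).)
The matrix has rank 4 with 2's on the diagonal. Reading the off-diagonal entries as Dynkin edges (a single edge where a_ij = a_ji = -1; a double or triple edge where a_ij * a_ji = 2 or 3), the diagram is a chain of 4 nodes with a double edge at one end; the terminal node there is the unique short simple root (B_4). One simple-root ordering that puts it in standard form is (alpha_2, alpha_1, alpha_3, alpha_4). So the algebra is type B_4, i.e. so(9).

B_4 (so(9))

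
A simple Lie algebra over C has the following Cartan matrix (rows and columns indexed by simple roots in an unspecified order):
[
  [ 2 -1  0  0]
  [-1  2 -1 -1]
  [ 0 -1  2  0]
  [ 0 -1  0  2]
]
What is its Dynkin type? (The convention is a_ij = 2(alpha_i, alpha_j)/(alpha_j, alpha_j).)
D_4 (so(8))

The matrix has rank 4 with 2's on the diagonal. Reading the off-diagonal entries as Dynkin edges (a single edge where a_ij = a_ji = -1; a double or triple edge where a_ij * a_ji = 2 or 3), the diagram is a chain of 2 nodes with a fork of two nodes at one end (D_4). One simple-root ordering that puts it in standard form is (alpha_1, alpha_2, alpha_4, alpha_3). So the algebra is type D_4, i.e. so(8).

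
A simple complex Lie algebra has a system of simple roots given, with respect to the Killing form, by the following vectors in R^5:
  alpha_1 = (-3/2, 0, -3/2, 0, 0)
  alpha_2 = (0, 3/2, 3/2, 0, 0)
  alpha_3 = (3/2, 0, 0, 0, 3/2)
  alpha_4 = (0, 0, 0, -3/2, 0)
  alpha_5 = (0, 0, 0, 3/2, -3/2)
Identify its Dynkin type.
Compute the Cartan integers a_ij = 2(alpha_i, alpha_j)/(alpha_j, alpha_j); the resulting 5x5 Cartan matrix is
[[2, -1, -1, 0, 0], [-1, 2, 0, 0, 0], [-1, 0, 2, 0, -1], [0, 0, 0, 2, -1], [0, 0, -1, -2, 2]].
The roots have two lengths (squared-length ratio 2:1); the short ones are alpha_{4}. The associated Dynkin diagram is a chain of 5 nodes with a double edge at one end; the terminal node there is the unique short simple root (B_5), so the type is B_5 (the algebra so(11)).

B5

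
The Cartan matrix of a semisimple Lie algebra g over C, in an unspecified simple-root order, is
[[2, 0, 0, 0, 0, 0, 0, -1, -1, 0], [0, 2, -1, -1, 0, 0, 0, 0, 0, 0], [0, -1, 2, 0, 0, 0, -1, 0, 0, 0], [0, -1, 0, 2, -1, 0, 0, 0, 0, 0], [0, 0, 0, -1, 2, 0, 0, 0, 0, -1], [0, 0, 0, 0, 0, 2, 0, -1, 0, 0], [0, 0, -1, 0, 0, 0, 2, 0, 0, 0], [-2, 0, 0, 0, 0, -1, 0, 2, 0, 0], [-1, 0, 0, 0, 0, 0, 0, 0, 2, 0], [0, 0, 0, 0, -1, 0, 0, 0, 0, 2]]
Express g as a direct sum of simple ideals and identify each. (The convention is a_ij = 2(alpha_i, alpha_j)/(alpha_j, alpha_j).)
A_6 (sl(7)) ⊕ F_4

The diagram associated to this matrix has two connected components: the simple roots {alpha_2, alpha_3, alpha_4, alpha_5, alpha_7, alpha_10} form a chain of 6 nodes with single edges (A_6), and {alpha_1, alpha_6, alpha_8, alpha_9} form a chain of 4 nodes with a double edge between the middle two (F_4). A semisimple Lie algebra decomposes uniquely as the direct sum of simple ideals, one per connected component of its Dynkin diagram, so g ≅ A_6 ⊕ F_4 (dimension 48 + 52 = 100).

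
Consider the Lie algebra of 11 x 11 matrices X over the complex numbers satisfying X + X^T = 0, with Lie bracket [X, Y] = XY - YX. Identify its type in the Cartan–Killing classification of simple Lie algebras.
B5

This is so(11) with 11 odd, which has dimension 11(11-1)/2 = 55 and rank (11-1)/2 = 5. In the classification of classical Lie algebras, the orthogonal algebra so(2n+1) in an odd number of variables has type B_n; here n = 5, so the Dynkin diagram is a chain of 5 nodes with a double edge at one end; the terminal node there is the unique short simple root (B_5). Hence the type is B_5.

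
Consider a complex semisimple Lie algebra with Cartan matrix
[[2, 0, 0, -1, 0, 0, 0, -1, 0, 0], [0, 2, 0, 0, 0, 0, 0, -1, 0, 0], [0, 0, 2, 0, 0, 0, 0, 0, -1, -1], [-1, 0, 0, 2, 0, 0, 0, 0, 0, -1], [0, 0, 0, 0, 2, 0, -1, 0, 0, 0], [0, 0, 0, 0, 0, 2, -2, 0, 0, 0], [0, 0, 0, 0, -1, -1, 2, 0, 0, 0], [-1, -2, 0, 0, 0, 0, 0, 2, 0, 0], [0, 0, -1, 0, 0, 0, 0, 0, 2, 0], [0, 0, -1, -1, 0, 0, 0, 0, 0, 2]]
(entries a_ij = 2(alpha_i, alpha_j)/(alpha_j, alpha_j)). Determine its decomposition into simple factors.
B_7 ⊕ C_3

The diagram associated to this matrix has two connected components: the simple roots {alpha_1, alpha_2, alpha_3, alpha_4, alpha_8, alpha_9, alpha_10} form a chain of 7 nodes with a double edge at one end; the terminal node there is the unique short simple root (B_7), and {alpha_5, alpha_6, alpha_7} form a chain of 3 nodes with a double edge at one end; the terminal node there is the unique long simple root (C_3). A semisimple Lie algebra decomposes uniquely as the direct sum of simple ideals, one per connected component of its Dynkin diagram, so g ≅ B_7 ⊕ C_3 (dimension 105 + 21 = 126).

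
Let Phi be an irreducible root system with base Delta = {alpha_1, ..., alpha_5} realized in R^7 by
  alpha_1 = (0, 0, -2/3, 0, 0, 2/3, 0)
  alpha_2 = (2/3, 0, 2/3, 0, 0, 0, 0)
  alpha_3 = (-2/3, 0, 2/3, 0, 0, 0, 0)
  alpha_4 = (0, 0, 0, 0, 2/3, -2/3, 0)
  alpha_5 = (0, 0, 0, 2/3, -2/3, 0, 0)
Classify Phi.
D_5

Compute the Cartan integers a_ij = 2(alpha_i, alpha_j)/(alpha_j, alpha_j); the resulting 5x5 Cartan matrix is
[[2, -1, -1, -1, 0], [-1, 2, 0, 0, 0], [-1, 0, 2, 0, 0], [-1, 0, 0, 2, -1], [0, 0, 0, -1, 2]].
All simple roots have the same length, so the diagram is simply laced. The associated Dynkin diagram is a chain of 3 nodes with a fork of two nodes at one end (D_5), so the type is D_5 (the algebra so(10)).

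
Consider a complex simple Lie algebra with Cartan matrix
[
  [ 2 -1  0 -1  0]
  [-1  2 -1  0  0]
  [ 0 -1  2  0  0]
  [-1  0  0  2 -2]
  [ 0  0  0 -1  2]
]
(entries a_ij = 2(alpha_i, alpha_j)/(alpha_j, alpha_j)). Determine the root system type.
B5

The matrix has rank 5 with 2's on the diagonal. Reading the off-diagonal entries as Dynkin edges (a single edge where a_ij = a_ji = -1; a double or triple edge where a_ij * a_ji = 2 or 3), the diagram is a chain of 5 nodes with a double edge at one end; the terminal node there is the unique short simple root (B_5). One simple-root ordering that puts it in standard form is (alpha_3, alpha_2, alpha_1, alpha_4, alpha_5). So the algebra is type B_5, i.e. so(11).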